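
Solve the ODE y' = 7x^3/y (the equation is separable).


Separate variables: y dy = 7x^3 dx.
Integrate both sides: y²/2 = (7/4)x^4 + C₀.
Multiply by 2: y² = (7/2)x^4 + C.


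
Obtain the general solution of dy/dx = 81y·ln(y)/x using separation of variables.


Separate: dy/[y ln(y)] = 81 dx/x.
Substitute u = ln(y): du/u = 81 dx/x.
Integrate: ln|ln(y)| = 81ln|x| + C₀, hence ln(y) = C·x^81.


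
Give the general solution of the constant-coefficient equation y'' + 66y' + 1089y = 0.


Characteristic equation: r² + 66r + 1089 = 0, i.e. (r + 33)² = 0.
Repeated root r = -33; include an x factor for the second linearly independent solution.
General solution: y = (C₁ + C₂x)e^(-33x).


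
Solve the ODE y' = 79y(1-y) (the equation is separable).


Separate: dy/[y(1-y)] = 79 dx.
Partial fractions: 1/[y(1-y)] = 1/y + 1/(1-y).
Integrate: ln|y/(1-y)| = 79x + C₀.
Solve for y: y = 1/(1 + Ce^(-79x)).


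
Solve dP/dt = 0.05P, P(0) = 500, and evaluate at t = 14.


The ODE dP/dt = 0.05P has solution P(t) = P(0)e^(0.05t).
Substitute P(0) = 500 and t = 14: P(14) = 500 e^(0.70) ≈ 1007.


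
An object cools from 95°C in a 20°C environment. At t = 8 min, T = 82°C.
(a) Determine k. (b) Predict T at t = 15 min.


Newton's law: T(t) = T_a + (T₀ - T_a)e^(-kt).
(a) Use T(8) = 82: (82 - 20)/(95 - 20) = e^(-k·8), so k = -ln(0.827)/8 ≈ 0.0238.
(b) Apply k to t = 15: T(15) = 20 + (75)e^(-0.357) ≈ 72.5°C.


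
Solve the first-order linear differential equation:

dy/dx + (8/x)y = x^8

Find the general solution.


P(x) = 8/x ⇒ μ = x^8.
(x^8 y)' = x^8·x^8 = x^16.
Integrate: x^8 y = x^17/(17) + C.
Solve for y: y = (1/17)x^9 + C/x^8.


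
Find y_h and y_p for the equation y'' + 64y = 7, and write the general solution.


Homogeneous part: r² + 64 = 0 ⇒ r = ±8i, so y_h = C₁cos(8x) + C₂sin(8x).
Try constant y_p = A; plug in: 64A = 7 ⇒ A = 7/64.
General solution: y = C₁cos(8x) + C₂sin(8x) + 7/64.


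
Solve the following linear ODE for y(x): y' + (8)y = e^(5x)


P(x) = 8 ⇒ μ = e^(8x).
(μ y)' = e^(13x) ⇒ μ y = e^(13x)/13 + C.
Divide by μ: y = (1/13)e^(5x) + Ce^(-8x).


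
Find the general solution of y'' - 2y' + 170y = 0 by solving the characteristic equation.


Characteristic equation: r² - 2r + 170 = 0.
Discriminant is negative; roots r = 1 ± 13i (complex conjugate pair).
General solution uses e^(α x)(C₁ cos(β x) + C₂ sin(β x)): y = e^(x)(C₁cos(13x) + C₂sin(13x)).


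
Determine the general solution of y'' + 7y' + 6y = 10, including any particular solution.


Characteristic roots of r² + 7r + 6 = 0 are -6, -1.
y_h = C₁e^(-6x) + C₂e^(-x).
Constant forcing; try y_p = A. Then 6A = 10 ⇒ A = 5/3.
General solution: y = C₁e^(-6x) + C₂e^(-x) + 5/3.


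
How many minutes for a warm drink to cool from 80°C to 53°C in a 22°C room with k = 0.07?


From T(t) = T_a + (T₀ - T_a)e^(-kt), set T(t) = 53:
(53 - 22) / (80 - 22) = e^(-0.07t), so t = -ln(0.534)/0.07 ≈ 8.9 minutes.


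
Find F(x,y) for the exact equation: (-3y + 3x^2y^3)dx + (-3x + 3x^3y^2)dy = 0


Check exactness: ∂M/∂y = -3 + 9x^2y^2 and ∂N/∂x = -3 + 9x^2y^2; equal, so the equation is exact.
Integrate M with respect to x (treating y as constant): ∫M dx = -3xy + x^3y^3 + h(y).
Differentiate w.r.t. y and set equal to N: all terms match, so h'(y) = 0 and h is a constant absorbed into C.
General solution: -3xy + x^3y^3 = C.


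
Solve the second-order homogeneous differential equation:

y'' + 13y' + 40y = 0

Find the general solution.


Characteristic equation: r² + 13r + 40 = 0.
Factor: (r + 5)(r + 8) = 0 ⇒ r = -5, -8 (distinct real).
General solution: y = C₁e^(-5x) + C₂e^(-8x).


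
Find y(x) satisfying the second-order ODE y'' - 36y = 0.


Characteristic equation: r² - 36 = 0.
Factor: (r + 6)(r - 6) = 0 ⇒ r = -6, 6 (distinct real).
General solution: y = C₁e^(-6x) + C₂e^(6x).


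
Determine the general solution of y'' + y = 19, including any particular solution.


Homogeneous part: r² + 1 = 0 ⇒ r = ±1i, so y_h = C₁cos(x) + C₂sin(x).
Try constant y_p = A; plug in: 1A = 19 ⇒ A = 19.
General solution: y = C₁cos(x) + C₂sin(x) + 19.


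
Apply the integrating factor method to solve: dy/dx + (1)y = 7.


P(x) = 1, Q(x) = 7; integrating factor μ = e^(x).
(μ y)' = 7e^(x) ⇒ μ y = 7e^(x) + C.
Divide by μ: y = 7 + Ce^(-x).


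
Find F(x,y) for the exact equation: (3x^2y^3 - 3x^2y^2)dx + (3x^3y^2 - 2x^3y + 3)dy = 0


Check exactness: ∂M/∂y = 9x^2y^2 - 6x^2y and ∂N/∂x = 9x^2y^2 - 6x^2y; equal, so the equation is exact.
Integrate M with respect to x (treating y as constant): ∫M dx = x^3y^3 - x^3y^2 + h(y).
Differentiate w.r.t. y and set equal to N: the x-dependent terms already match, leaving h'(y) = 3. Integrate: h(y) = 3y.
So F(x,y) = x^3y^3 - x^3y^2 + 3y.
General solution: x^3y^3 - x^3y^2 + 3y = C.


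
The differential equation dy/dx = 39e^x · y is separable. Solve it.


Separate variables: dy/y = 39e^x dx.
Integrate: ln|y| = 39e^x + C₀.
Exponentiate: y = Ce^(39e^x).


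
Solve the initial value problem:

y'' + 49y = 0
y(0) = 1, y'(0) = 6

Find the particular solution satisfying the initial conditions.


Characteristic roots of r² + 49 = 0 are ±7i, so y = C₁cos(7x) + C₂sin(7x).
Apply y(0) = 1: C₁ = 1. Differentiate and apply y'(0) = 6: 7·C₂ = 6, so C₂ = 6/7.
Particular solution: y = cos(7x) + (6/7)sin(7x).


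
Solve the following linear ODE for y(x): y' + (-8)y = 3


P(x) = -8 ⇒ μ = e^(-8x).
(μ y)' = 3e^(-8x) ⇒ μ y = -(3/8)e^(-8x) + C.
Divide by μ: y = -3/8 + Ce^(8x).


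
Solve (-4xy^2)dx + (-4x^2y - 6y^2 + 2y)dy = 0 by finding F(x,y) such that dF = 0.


Check exactness: ∂M/∂y = -8xy and ∂N/∂x = -8xy; equal, so the equation is exact.
Integrate M with respect to x (treating y as constant): ∫M dx = -2x^2y^2 + h(y).
Differentiate w.r.t. y and set equal to N: the x-dependent terms already match, leaving h'(y) = -6y^2 + 2y. Integrate: h(y) = -2y^3 + y^2.
So F(x,y) = -2x^2y^2 - 2y^3 + y^2.
General solution: -2x^2y^2 - 2y^3 + y^2 = C.


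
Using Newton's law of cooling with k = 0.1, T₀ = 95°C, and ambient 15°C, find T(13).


Newton's law: dT/dt = -k(T - T_a) has solution T(t) = T_a + (T₀ - T_a)e^(-kt).
Plug in T_a = 15, T₀ = 95, k = 0.1, t = 13: T(13) = 15 + (80)e^(-1.30) ≈ 36.8°C.


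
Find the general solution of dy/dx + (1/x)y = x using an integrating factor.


P(x) = 1/x ⇒ μ = x^1.
(x^1 y)' = x^2 ⇒ x^1 y = x^3/(3) + C.
Solve for y: y = (1/3)x^2 + C/x^1.


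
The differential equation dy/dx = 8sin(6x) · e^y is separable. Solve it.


Separate: e^(-y) dy = 8sin(6x) dx.
Integrate: -e^(-y) = -(4/3)cos(6x) + C₀.
Rearrange: e^(-y) = (4/3)cos(6x) + C.


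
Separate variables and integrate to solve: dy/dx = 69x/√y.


Separate: √y dy = 69x dx.
Integrate: (2/3)y^(3/2) = (69/2)x² + C.


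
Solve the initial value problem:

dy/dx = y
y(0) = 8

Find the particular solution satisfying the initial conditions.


General solution of y' = y is y = Ce^(x).
Apply y(0) = 8: C = 8.
Particular solution: y = 8e^(x).


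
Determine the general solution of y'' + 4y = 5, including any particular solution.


Homogeneous part: r² + 4 = 0 ⇒ r = ±2i, so y_h = C₁cos(2x) + C₂sin(2x).
Try constant y_p = A; plug in: 4A = 5 ⇒ A = 5/4.
General solution: y = C₁cos(2x) + C₂sin(2x) + 5/4.


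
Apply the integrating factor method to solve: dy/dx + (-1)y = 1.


P(x) = -1 ⇒ μ = e^(-x).
(μ y)' = e^(-x) ⇒ μ y = -e^(-x) + C.
Divide by μ: y = -1 + Ce^(x).


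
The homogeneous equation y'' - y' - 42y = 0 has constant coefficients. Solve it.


Characteristic equation: r² - r - 42 = 0.
Factor: (r - 7)(r + 6) = 0 ⇒ r = 7, -6 (distinct real).
General solution: y = C₁e^(7x) + C₂e^(-6x).


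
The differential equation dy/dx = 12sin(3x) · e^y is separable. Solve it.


Separate: e^(-y) dy = 12sin(3x) dx.
Integrate: -e^(-y) = -4cos(3x) + C₀.
Rearrange: e^(-y) = 4cos(3x) + C.


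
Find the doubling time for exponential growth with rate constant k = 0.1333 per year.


Exponential growth: P(t) = P₀ e^(0.1333t). Set P(t)/P₀ = 2: e^(0.1333t) = 2.
Solve: t = ln(2)/0.1333 ≈ 5.20 years.


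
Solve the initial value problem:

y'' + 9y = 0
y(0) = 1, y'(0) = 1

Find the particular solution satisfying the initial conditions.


Characteristic roots of r² + 9 = 0 are ±3i, so y = C₁cos(3x) + C₂sin(3x).
Apply y(0) = 1: C₁ = 1. Differentiate and apply y'(0) = 1: 3·C₂ = 1, so C₂ = 1/3.
Particular solution: y = cos(3x) + (1/3)sin(3x).


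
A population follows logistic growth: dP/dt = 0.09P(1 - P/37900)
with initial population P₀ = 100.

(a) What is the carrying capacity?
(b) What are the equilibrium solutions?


Logistic ODE dP/dt = 0.09P(1 - P/37900) has equilibria where dP/dt = 0, i.e. P = 0 or P = 37900.
The coefficient (1 - P/K) = 0 when P = K, identifying K = 37900 as the carrying capacity.
(a) K = 37900; (b) equilibria P = 0 and P = 37900.


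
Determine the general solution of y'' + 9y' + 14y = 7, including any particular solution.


Characteristic roots of r² + 9r + 14 = 0 are -7, -2.
y_h = C₁e^(-7x) + C₂e^(-2x).
Constant forcing; try y_p = A. Then 14A = 7 ⇒ A = 1/2.
General solution: y = C₁e^(-7x) + C₂e^(-2x) + 1/2.


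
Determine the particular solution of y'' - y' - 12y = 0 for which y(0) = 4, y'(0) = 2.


Characteristic roots of r² - r - 12 = 0 are -3, 4.
General solution y = c₁ e^(-3x) + c₂ e^(4x).
Apply y(0) = 4: c₁ + c₂ = 4. Apply y'(0) = 2: -3 c₁ + 4 c₂ = 2.
Solve: c₁ = 2, c₂ = 2.
Particular solution: y = 2e^(-3x) + 2e^(4x).


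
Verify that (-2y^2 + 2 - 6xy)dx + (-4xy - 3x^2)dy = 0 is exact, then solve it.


Check exactness: ∂M/∂y = -4y - 6x and ∂N/∂x = -4y - 6x; equal, so the equation is exact.
Integrate M with respect to x (treating y as constant): ∫M dx = -2xy^2 + 2x - 3x^2y + h(y).
Differentiate w.r.t. y and set equal to N: all terms match, so h'(y) = 0 and h is a constant absorbed into C.
General solution: -2xy^2 + 2x - 3x^2y = C.


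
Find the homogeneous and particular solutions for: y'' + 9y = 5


Homogeneous part: r² + 9 = 0 ⇒ r = ±3i, so y_h = C₁cos(3x) + C₂sin(3x).
Try constant y_p = A; plug in: 9A = 5 ⇒ A = 5/9.
General solution: y = C₁cos(3x) + C₂sin(3x) + 5/9.


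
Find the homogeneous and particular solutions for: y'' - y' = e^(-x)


Characteristic roots of r² - r = 0 are 1, 0.
y_h = C₁e^(x) + C₂.
Forcing exponent -1 is not a characteristic root; try y_p = Ae^(-x).
Substitute: A·(1 + (-1)·-1 + (0)) = A·2 = 1, so A = 1/2.
General solution: y = C₁e^(x) + C₂ + (1/2)e^(-x).


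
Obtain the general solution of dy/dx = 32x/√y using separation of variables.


Separate: √y dy = 32x dx.
Integrate: (2/3)y^(3/2) = 16x² + C.


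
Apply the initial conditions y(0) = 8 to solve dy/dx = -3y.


General solution of y' = -3y is y = Ce^(-3x).
Apply y(0) = 8: C = 8.
Particular solution: y = 8e^(-3x).


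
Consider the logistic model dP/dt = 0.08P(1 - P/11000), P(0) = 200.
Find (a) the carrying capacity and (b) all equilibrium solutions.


Logistic ODE dP/dt = 0.08P(1 - P/11000) has equilibria where dP/dt = 0, i.e. P = 0 or P = 11000.
The coefficient (1 - P/K) = 0 when P = K, identifying K = 11000 as the carrying capacity.
(a) K = 11000; (b) equilibria P = 0 and P = 11000.


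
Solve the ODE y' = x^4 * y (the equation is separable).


Separate variables: dy/y = x^4 dx.
Integrate: ln|y| = (1/5)x^5 + C₀.
Exponentiate: y = Ce^((1/5)x^5).


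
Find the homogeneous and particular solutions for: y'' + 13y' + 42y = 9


Characteristic roots of r² + 13r + 42 = 0 are -6, -7.
y_h = C₁e^(-6x) + C₂e^(-7x).
Constant forcing; try y_p = A. Then 42A = 9 ⇒ A = 3/14.
General solution: y = C₁e^(-6x) + C₂e^(-7x) + 3/14.


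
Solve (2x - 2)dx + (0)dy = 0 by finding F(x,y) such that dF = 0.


Check exactness: ∂M/∂y = 0 and ∂N/∂x = 0; equal, so the equation is exact.
Integrate M with respect to x (treating y as constant): ∫M dx = x^2 - 2x + h(y).
Differentiate w.r.t. y and set equal to N: all terms match, so h'(y) = 0 and h is a constant absorbed into C.
General solution: x^2 - 2x = C.


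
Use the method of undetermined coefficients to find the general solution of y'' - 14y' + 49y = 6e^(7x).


Characteristic polynomial (r - 7)² = 0; repeated root r = 7.
y_h = (C₁ + C₂x)e^(7x). Forcing matches the repeated root (resonance), so try y_p = Ax² e^(7x).
Substitute and solve for A: 2A = 6, so A = 3.
General solution: y = (C₁ + C₂x + 3x²)e^(7x).


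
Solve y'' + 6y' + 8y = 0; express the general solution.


Characteristic equation: r² + 6r + 8 = 0.
Factor: (r + 4)(r + 2) = 0 ⇒ r = -4, -2 (distinct real).
General solution: y = C₁e^(-4x) + C₂e^(-2x).


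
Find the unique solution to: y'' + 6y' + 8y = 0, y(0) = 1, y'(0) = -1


Characteristic roots of r² + 6r + 8 = 0 are -2, -4.
General solution y = c₁ e^(-2x) + c₂ e^(-4x).
Apply y(0) = 1: c₁ + c₂ = 1. Apply y'(0) = -1: -2 c₁ - 4 c₂ = -1.
Solve: c₁ = 3/2, c₂ = -1/2.
Particular solution: y = (3/2)e^(-2x) - (1/2)e^(-4x).


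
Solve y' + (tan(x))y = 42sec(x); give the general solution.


P(x) = tan(x) ⇒ μ = e^(∫tan(x)dx) = sec(x).
(sec(x) y)' = 42sec²(x) ⇒ sec(x) y = 42tan(x) + C.
Multiply by cos(x): y = 42sin(x) + C·cos(x).


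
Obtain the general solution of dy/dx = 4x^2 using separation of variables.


Integrate both sides with respect to x: y = ∫ 4x^2 dx = (4/3)x^3 + C.


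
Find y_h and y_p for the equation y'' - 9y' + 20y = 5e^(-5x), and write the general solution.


Characteristic roots of r² - 9r + 20 = 0 are 4, 5.
y_h = C₁e^(4x) + C₂e^(5x).
Forcing exponent -5 is not a characteristic root; try y_p = Ae^(-5x).
Substitute: A·(25 + (-9)·-5 + (20)) = A·90 = 5, so A = 1/18.
General solution: y = C₁e^(4x) + C₂e^(5x) + (1/18)e^(-5x).


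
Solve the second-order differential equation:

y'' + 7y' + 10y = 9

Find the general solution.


Characteristic roots of r² + 7r + 10 = 0 are -5, -2.
y_h = C₁e^(-5x) + C₂e^(-2x).
Constant forcing; try y_p = A. Then 10A = 9 ⇒ A = 9/10.
General solution: y = C₁e^(-5x) + C₂e^(-2x) + 9/10.


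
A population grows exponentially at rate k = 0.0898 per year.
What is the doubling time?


Exponential growth: P(t) = P₀ e^(0.0898t). Set P(t)/P₀ = 2: e^(0.0898t) = 2.
Solve: t = ln(2)/0.0898 ≈ 7.72 years.


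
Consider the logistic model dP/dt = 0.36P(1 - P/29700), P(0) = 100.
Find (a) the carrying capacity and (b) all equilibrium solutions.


Logistic ODE dP/dt = 0.36P(1 - P/29700) has equilibria where dP/dt = 0, i.e. P = 0 or P = 29700.
The coefficient (1 - P/K) = 0 when P = K, identifying K = 29700 as the carrying capacity.
(a) K = 29700; (b) equilibria P = 0 and P = 29700.


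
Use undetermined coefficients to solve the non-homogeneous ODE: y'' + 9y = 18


Homogeneous part: r² + 9 = 0 ⇒ r = ±3i, so y_h = C₁cos(3x) + C₂sin(3x).
Try constant y_p = A; plug in: 9A = 18 ⇒ A = 2.
General solution: y = C₁cos(3x) + C₂sin(3x) + 2.


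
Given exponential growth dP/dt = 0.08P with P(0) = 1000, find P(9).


The ODE dP/dt = 0.08P has solution P(t) = P(0)e^(0.08t).
Substitute P(0) = 1000 and t = 9: P(9) = 1000 e^(0.72) ≈ 2054.


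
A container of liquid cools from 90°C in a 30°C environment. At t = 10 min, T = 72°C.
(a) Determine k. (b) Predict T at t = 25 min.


Newton's law: T(t) = T_a + (T₀ - T_a)e^(-kt).
(a) Use T(10) = 72: (72 - 30)/(90 - 30) = e^(-k·10), so k = -ln(0.700)/10 ≈ 0.0357.
(b) Apply k to t = 25: T(25) = 30 + (60)e^(-0.892) ≈ 54.6°C.


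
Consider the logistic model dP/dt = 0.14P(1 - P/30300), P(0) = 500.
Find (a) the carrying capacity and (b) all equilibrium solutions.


Logistic ODE dP/dt = 0.14P(1 - P/30300) has equilibria where dP/dt = 0, i.e. P = 0 or P = 30300.
The coefficient (1 - P/K) = 0 when P = K, identifying K = 30300 as the carrying capacity.
(a) K = 30300; (b) equilibria P = 0 and P = 30300.


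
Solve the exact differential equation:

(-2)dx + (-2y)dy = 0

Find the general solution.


Check exactness: ∂M/∂y = 0 and ∂N/∂x = 0; equal, so the equation is exact.
Integrate M with respect to x (treating y as constant): ∫M dx = -2x + h(y).
Differentiate w.r.t. y and set equal to N: the x-dependent terms already match, leaving h'(y) = -2y. Integrate: h(y) = -y^2.
So F(x,y) = -2x - y^2.
General solution: -2x - y^2 = C.


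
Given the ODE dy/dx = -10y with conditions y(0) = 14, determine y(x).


General solution of y' = -10y is y = Ce^(-10x).
Apply y(0) = 14: C = 14.
Particular solution: y = 14e^(-10x).


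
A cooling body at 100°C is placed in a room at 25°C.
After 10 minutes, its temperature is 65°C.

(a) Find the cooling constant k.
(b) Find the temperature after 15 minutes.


Newton's law: T(t) = T_a + (T₀ - T_a)e^(-kt).
(a) Use T(10) = 65: (65 - 25)/(100 - 25) = e^(-k·10), so k = -ln(0.533)/10 ≈ 0.0629.
(b) Apply k to t = 15: T(15) = 25 + (75)e^(-0.943) ≈ 54.2°C.


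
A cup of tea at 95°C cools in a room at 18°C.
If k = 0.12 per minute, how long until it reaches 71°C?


From T(t) = T_a + (T₀ - T_a)e^(-kt), set T(t) = 71:
(71 - 18) / (95 - 18) = e^(-0.12t), so t = -ln(0.688)/0.12 ≈ 3.1 minutes.


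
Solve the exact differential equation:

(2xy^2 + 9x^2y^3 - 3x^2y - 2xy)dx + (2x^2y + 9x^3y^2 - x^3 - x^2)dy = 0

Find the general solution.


Check exactness: ∂M/∂y = 4xy + 27x^2y^2 - 3x^2 - 2x and ∂N/∂x = 4xy + 27x^2y^2 - 3x^2 - 2x; equal, so the equation is exact.
Integrate M with respect to x (treating y as constant): ∫M dx = x^2y^2 + 3x^3y^3 - x^3y - x^2y + h(y).
Differentiate w.r.t. y and set equal to N: all terms match, so h'(y) = 0 and h is a constant absorbed into C.
General solution: x^2y^2 + 3x^3y^3 - x^3y - x^2y = C.


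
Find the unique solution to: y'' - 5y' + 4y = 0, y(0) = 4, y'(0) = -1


Characteristic roots of r² - 5r + 4 = 0 are 1, 4.
General solution y = c₁ e^(x) + c₂ e^(4x).
Apply y(0) = 4: c₁ + c₂ = 4. Apply y'(0) = -1: 1 c₁ + 4 c₂ = -1.
Solve: c₁ = 17/3, c₂ = -5/3.
Particular solution: y = (17/3)e^(x) - (5/3)e^(4x).


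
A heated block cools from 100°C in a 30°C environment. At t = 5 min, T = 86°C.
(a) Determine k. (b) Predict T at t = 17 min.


Newton's law: T(t) = T_a + (T₀ - T_a)e^(-kt).
(a) Use T(5) = 86: (86 - 30)/(100 - 30) = e^(-k·5), so k = -ln(0.800)/5 ≈ 0.0446.
(b) Apply k to t = 17: T(17) = 30 + (70)e^(-0.759) ≈ 62.8°C.


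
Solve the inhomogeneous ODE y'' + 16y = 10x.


Homogeneous: r² + 16 = 0 ⇒ r = ±4i, y_h = C₁cos(4x) + C₂sin(4x).
Polynomial forcing; try y_p = Ax + B. Then y_p'' + 16 y_p = 16(Ax + B) = 10x, so B = 0 and A = 5/8.
General solution: y = C₁cos(4x) + C₂sin(4x) + (5/8)x.


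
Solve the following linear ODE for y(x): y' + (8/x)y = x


P(x) = 8/x ⇒ μ = x^8.
(x^8 y)' = x^9 ⇒ x^8 y = x^10/(10) + C.
Solve for y: y = (1/10)x^2 + C/x^8.


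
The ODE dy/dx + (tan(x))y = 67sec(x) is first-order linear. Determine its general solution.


P(x) = tan(x) ⇒ μ = e^(∫tan(x)dx) = sec(x).
(sec(x) y)' = 67sec²(x) ⇒ sec(x) y = 67tan(x) + C.
Multiply by cos(x): y = 67sin(x) + C·cos(x).


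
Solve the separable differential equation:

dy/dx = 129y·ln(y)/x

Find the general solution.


Separate: dy/[y ln(y)] = 129 dx/x.
Substitute u = ln(y): du/u = 129 dx/x.
Integrate: ln|ln(y)| = 129ln|x| + C₀, hence ln(y) = C·x^129.


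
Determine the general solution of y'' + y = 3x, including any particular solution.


Homogeneous: r² + 1 = 0 ⇒ r = ±1i, y_h = C₁cos(x) + C₂sin(x).
Polynomial forcing; try y_p = Ax + B. Then y_p'' + 1 y_p = 1(Ax + B) = 3x, so B = 0 and A = 3.
General solution: y = C₁cos(x) + C₂sin(x) + 3x.


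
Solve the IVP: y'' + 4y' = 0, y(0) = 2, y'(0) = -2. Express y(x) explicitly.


Characteristic roots of r² + 4r = 0 are -4, 0.
General solution y = c₁ e^(-4x) + c₂.
Apply y(0) = 2: c₁ + c₂ = 2. Apply y'(0) = -2: -4 c₁ + 0 c₂ = -2.
Solve: c₁ = 1/2, c₂ = 3/2.
Particular solution: y = (1/2)e^(-4x) + 3/2.


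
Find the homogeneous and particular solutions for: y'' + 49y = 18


Homogeneous part: r² + 49 = 0 ⇒ r = ±7i, so y_h = C₁cos(7x) + C₂sin(7x).
Try constant y_p = A; plug in: 49A = 18 ⇒ A = 18/49.
General solution: y = C₁cos(7x) + C₂sin(7x) + 18/49.


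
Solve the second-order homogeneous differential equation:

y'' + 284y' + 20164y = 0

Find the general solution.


Characteristic equation: r² + 284r + 20164 = 0, i.e. (r + 142)² = 0.
Repeated root r = -142; include an x factor for the second linearly independent solution.
General solution: y = (C₁ + C₂x)e^(-142x).


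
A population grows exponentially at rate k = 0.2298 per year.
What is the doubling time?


Exponential growth: P(t) = P₀ e^(0.2298t). Set P(t)/P₀ = 2: e^(0.2298t) = 2.
Solve: t = ln(2)/0.2298 ≈ 3.02 years.


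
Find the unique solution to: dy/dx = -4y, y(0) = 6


General solution of y' = -4y is y = Ce^(-4x).
Apply y(0) = 6: C = 6.
Particular solution: y = 6e^(-4x).


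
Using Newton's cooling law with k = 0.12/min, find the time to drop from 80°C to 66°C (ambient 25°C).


From T(t) = T_a + (T₀ - T_a)e^(-kt), set T(t) = 66:
(66 - 25) / (80 - 25) = e^(-0.12t), so t = -ln(0.745)/0.12 ≈ 2.4 minutes.


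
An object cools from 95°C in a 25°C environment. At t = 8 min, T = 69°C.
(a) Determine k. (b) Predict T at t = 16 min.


Newton's law: T(t) = T_a + (T₀ - T_a)e^(-kt).
(a) Use T(8) = 69: (69 - 25)/(95 - 25) = e^(-k·8), so k = -ln(0.629)/8 ≈ 0.0580.
(b) Apply k to t = 16: T(16) = 25 + (70)e^(-0.929) ≈ 52.7°C.


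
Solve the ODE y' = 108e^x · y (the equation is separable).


Separate variables: dy/y = 108e^x dx.
Integrate: ln|y| = 108e^x + C₀.
Exponentiate: y = Ce^(108e^x).


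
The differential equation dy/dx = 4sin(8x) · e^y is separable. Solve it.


Separate: e^(-y) dy = 4sin(8x) dx.
Integrate: -e^(-y) = -(1/2)cos(8x) + C₀.
Rearrange: e^(-y) = (1/2)cos(8x) + C.


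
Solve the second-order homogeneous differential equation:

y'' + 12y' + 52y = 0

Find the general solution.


Characteristic equation: r² + 12r + 52 = 0.
Discriminant is negative; roots r = -6 ± 4i (complex conjugate pair).
General solution uses e^(α x)(C₁ cos(β x) + C₂ sin(β x)): y = e^(-6x)(C₁cos(4x) + C₂sin(4x)).


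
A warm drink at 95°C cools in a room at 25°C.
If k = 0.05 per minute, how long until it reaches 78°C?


From T(t) = T_a + (T₀ - T_a)e^(-kt), set T(t) = 78:
(78 - 25) / (95 - 25) = e^(-0.05t), so t = -ln(0.757)/0.05 ≈ 5.6 minutes.


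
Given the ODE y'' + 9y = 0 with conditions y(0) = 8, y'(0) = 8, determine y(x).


Characteristic roots of r² + 9 = 0 are ±3i, so y = C₁cos(3x) + C₂sin(3x).
Apply y(0) = 8: C₁ = 8. Differentiate and apply y'(0) = 8: 3·C₂ = 8, so C₂ = 8/3.
Particular solution: y = 8cos(3x) + (8/3)sin(3x).


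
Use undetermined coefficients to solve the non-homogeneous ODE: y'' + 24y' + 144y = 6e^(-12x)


Characteristic polynomial (r + 12)² = 0; repeated root r = -12.
y_h = (C₁ + C₂x)e^(-12x). Forcing matches the repeated root (resonance), so try y_p = Ax² e^(-12x).
Substitute and solve for A: 2A = 6, so A = 3.
General solution: y = (C₁ + C₂x + 3x²)e^(-12x).


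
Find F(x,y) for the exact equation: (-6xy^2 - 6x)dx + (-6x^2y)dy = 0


Check exactness: ∂M/∂y = -12xy and ∂N/∂x = -12xy; equal, so the equation is exact.
Integrate M with respect to x (treating y as constant): ∫M dx = -3x^2y^2 - 3x^2 + h(y).
Differentiate w.r.t. y and set equal to N: all terms match, so h'(y) = 0 and h is a constant absorbed into C.
General solution: -3x^2y^2 - 3x^2 = C.


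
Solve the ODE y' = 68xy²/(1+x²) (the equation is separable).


Separate: dy/y² = 68x/(1+x²) dx.
Integrate LHS: ∫ dy/y² = -1/y.
Integrate RHS via u = 1+x²: 34ln(1+x²) + C.
Result: -1/y = 34ln(1+x²) + C.


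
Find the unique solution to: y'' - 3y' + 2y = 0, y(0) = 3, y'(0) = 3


Characteristic roots of r² - 3r + 2 = 0 are 2, 1.
General solution y = c₁ e^(2x) + c₂ e^(x).
Apply y(0) = 3: c₁ + c₂ = 3. Apply y'(0) = 3: 2 c₁ + 1 c₂ = 3.
Solve: c₁ = 0, c₂ = 3.
Particular solution: y = 0e^(2x) + 3e^(x).


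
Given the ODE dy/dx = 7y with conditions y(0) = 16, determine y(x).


General solution of y' = 7y is y = Ce^(7x).
Apply y(0) = 16: C = 16.
Particular solution: y = 16e^(7x).


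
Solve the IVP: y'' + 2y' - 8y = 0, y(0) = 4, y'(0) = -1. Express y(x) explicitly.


Characteristic roots of r² + 2r - 8 = 0 are -4, 2.
General solution y = c₁ e^(-4x) + c₂ e^(2x).
Apply y(0) = 4: c₁ + c₂ = 4. Apply y'(0) = -1: -4 c₁ + 2 c₂ = -1.
Solve: c₁ = 3/2, c₂ = 5/2.
Particular solution: y = (3/2)e^(-4x) + (5/2)e^(2x).


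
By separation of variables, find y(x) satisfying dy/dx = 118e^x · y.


Separate variables: dy/y = 118e^x dx.
Integrate: ln|y| = 118e^x + C₀.
Exponentiate: y = Ce^(118e^x).


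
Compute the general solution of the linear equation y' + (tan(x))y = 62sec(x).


P(x) = tan(x) ⇒ μ = e^(∫tan(x)dx) = sec(x).
(sec(x) y)' = 62sec²(x) ⇒ sec(x) y = 62tan(x) + C.
Multiply by cos(x): y = 62sin(x) + C·cos(x).


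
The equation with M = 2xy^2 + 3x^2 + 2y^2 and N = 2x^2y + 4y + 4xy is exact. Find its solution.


Check exactness: ∂M/∂y = 4xy + 4y and ∂N/∂x = 4xy + 4y; equal, so the equation is exact.
Integrate M with respect to x (treating y as constant): ∫M dx = x^2y^2 + x^3 + 2xy^2 + h(y).
Differentiate w.r.t. y and set equal to N: the x-dependent terms already match, leaving h'(y) = 4y. Integrate: h(y) = 2y^2.
So F(x,y) = x^2y^2 + x^3 + 2y^2 + 2xy^2.
General solution: x^2y^2 + x^3 + 2y^2 + 2xy^2 = C.


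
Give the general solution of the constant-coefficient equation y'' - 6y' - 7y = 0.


Characteristic equation: r² - 6r - 7 = 0.
Factor: (r - 7)(r + 1) = 0 ⇒ r = 7, -1 (distinct real).
General solution: y = C₁e^(7x) + C₂e^(-x).


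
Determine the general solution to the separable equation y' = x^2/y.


Separate variables: y dy = x^2 dx.
Integrate both sides: y²/2 = (1/3)x^3 + C₀.
Multiply by 2: y² = (2/3)x^3 + C.


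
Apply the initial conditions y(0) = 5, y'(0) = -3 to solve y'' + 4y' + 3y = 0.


Characteristic roots of r² + 4r + 3 = 0 are -1, -3.
General solution y = c₁ e^(-x) + c₂ e^(-3x).
Apply y(0) = 5: c₁ + c₂ = 5. Apply y'(0) = -3: -1 c₁ - 3 c₂ = -3.
Solve: c₁ = 6, c₂ = -1.
Particular solution: y = 6e^(-x) - e^(-3x).


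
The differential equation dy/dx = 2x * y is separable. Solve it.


Separate variables: dy/y = 2x dx.
Integrate: ln|y| = x^2 + C₀.
Exponentiate: y = Ce^(x^2).


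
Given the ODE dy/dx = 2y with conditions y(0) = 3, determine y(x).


General solution of y' = 2y is y = Ce^(2x).
Apply y(0) = 3: C = 3.
Particular solution: y = 3e^(2x).


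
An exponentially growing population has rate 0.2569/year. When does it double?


Exponential growth: P(t) = P₀ e^(0.2569t). Set P(t)/P₀ = 2: e^(0.2569t) = 2.
Solve: t = ln(2)/0.2569 ≈ 2.70 years.


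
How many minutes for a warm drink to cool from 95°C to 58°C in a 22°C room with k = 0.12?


From T(t) = T_a + (T₀ - T_a)e^(-kt), set T(t) = 58:
(58 - 22) / (95 - 22) = e^(-0.12t), so t = -ln(0.493)/0.12 ≈ 5.9 minutes.


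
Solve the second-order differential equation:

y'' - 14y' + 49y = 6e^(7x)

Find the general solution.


Characteristic polynomial (r - 7)² = 0; repeated root r = 7.
y_h = (C₁ + C₂x)e^(7x). Forcing matches the repeated root (resonance), so try y_p = Ax² e^(7x).
Substitute and solve for A: 2A = 6, so A = 3.
General solution: y = (C₁ + C₂x + 3x²)e^(7x).


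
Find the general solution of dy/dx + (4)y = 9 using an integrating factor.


P(x) = 4, Q(x) = 9; integrating factor μ = e^(4x).
(μ y)' = 9e^(4x) ⇒ μ y = (9/4)e^(4x) + C.
Divide by μ: y = 9/4 + Ce^(-4x).


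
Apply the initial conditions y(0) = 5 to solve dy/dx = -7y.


General solution of y' = -7y is y = Ce^(-7x).
Apply y(0) = 5: C = 5.
Particular solution: y = 5e^(-7x).


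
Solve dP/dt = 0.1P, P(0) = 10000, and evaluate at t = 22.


The ODE dP/dt = 0.1P has solution P(t) = P(0)e^(0.1t).
Substitute P(0) = 10000 and t = 22: P(22) = 10000 e^(2.20) ≈ 90250.


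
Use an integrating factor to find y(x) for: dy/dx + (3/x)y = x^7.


P(x) = 3/x ⇒ μ = x^3.
(x^3 y)' = x^3·x^7 = x^10.
Integrate: x^3 y = x^11/(11) + C.
Solve for y: y = (1/11)x^8 + C/x^3.


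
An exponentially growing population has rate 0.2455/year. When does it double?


Exponential growth: P(t) = P₀ e^(0.2455t). Set P(t)/P₀ = 2: e^(0.2455t) = 2.
Solve: t = ln(2)/0.2455 ≈ 2.82 years.


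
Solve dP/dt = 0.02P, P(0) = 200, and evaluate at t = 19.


The ODE dP/dt = 0.02P has solution P(t) = P(0)e^(0.02t).
Substitute P(0) = 200 and t = 19: P(19) = 200 e^(0.38) ≈ 292.


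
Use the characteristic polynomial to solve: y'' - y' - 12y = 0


Characteristic equation: r² - r - 12 = 0.
Factor: (r + 3)(r - 4) = 0 ⇒ r = -3, 4 (distinct real).
General solution: y = C₁e^(-3x) + C₂e^(4x).


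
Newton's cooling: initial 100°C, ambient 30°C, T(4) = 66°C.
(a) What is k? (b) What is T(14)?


Newton's law: T(t) = T_a + (T₀ - T_a)e^(-kt).
(a) Use T(4) = 66: (66 - 30)/(100 - 30) = e^(-k·4), so k = -ln(0.514)/4 ≈ 0.1662.
(b) Apply k to t = 14: T(14) = 30 + (70)e^(-2.327) ≈ 36.8°C.


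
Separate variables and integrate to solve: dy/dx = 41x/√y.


Separate: √y dy = 41x dx.
Integrate: (2/3)y^(3/2) = (41/2)x² + C.


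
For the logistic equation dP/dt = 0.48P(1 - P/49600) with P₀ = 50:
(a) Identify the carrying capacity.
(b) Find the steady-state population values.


Logistic ODE dP/dt = 0.48P(1 - P/49600) has equilibria where dP/dt = 0, i.e. P = 0 or P = 49600.
The coefficient (1 - P/K) = 0 when P = K, identifying K = 49600 as the carrying capacity.
(a) K = 49600; (b) equilibria P = 0 and P = 49600.


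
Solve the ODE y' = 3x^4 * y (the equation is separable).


Separate variables: dy/y = 3x^4 dx.
Integrate: ln|y| = (3/5)x^5 + C₀.
Exponentiate: y = Ce^((3/5)x^5).


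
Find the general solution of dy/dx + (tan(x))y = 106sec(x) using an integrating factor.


P(x) = tan(x) ⇒ μ = e^(∫tan(x)dx) = sec(x).
(sec(x) y)' = 106sec²(x) ⇒ sec(x) y = 106tan(x) + C.
Multiply by cos(x): y = 106sin(x) + C·cos(x).


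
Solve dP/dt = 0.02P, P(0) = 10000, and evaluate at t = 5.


The ODE dP/dt = 0.02P has solution P(t) = P(0)e^(0.02t).
Substitute P(0) = 10000 and t = 5: P(5) = 10000 e^(0.10) ≈ 11052.


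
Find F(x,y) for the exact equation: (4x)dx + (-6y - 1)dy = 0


Check exactness: ∂M/∂y = 0 and ∂N/∂x = 0; equal, so the equation is exact.
Integrate M with respect to x (treating y as constant): ∫M dx = 2x^2 + h(y).
Differentiate w.r.t. y and set equal to N: the x-dependent terms already match, leaving h'(y) = -6y - 1. Integrate: h(y) = -3y^2 - y.
So F(x,y) = -3y^2 + 2x^2 - y.
General solution: -3y^2 + 2x^2 - y = C.


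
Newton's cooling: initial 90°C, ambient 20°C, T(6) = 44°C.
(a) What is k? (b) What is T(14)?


Newton's law: T(t) = T_a + (T₀ - T_a)e^(-kt).
(a) Use T(6) = 44: (44 - 20)/(90 - 20) = e^(-k·6), so k = -ln(0.343)/6 ≈ 0.1784.
(b) Apply k to t = 14: T(14) = 20 + (70)e^(-2.498) ≈ 25.8°C.


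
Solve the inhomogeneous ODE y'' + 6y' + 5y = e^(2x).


Characteristic roots of r² + 6r + 5 = 0 are -1, -5.
y_h = C₁e^(-x) + C₂e^(-5x).
Forcing exponent 2 is not a characteristic root; try y_p = Ae^(2x).
Substitute: A·(4 + (6)·2 + (5)) = A·21 = 1, so A = 1/21.
General solution: y = C₁e^(-x) + C₂e^(-5x) + (1/21)e^(2x).


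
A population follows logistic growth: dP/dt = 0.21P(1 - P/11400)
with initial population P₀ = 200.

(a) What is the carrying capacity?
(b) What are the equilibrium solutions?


Logistic ODE dP/dt = 0.21P(1 - P/11400) has equilibria where dP/dt = 0, i.e. P = 0 or P = 11400.
The coefficient (1 - P/K) = 0 when P = K, identifying K = 11400 as the carrying capacity.
(a) K = 11400; (b) equilibria P = 0 and P = 11400.


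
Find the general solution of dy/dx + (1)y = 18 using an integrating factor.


P(x) = 1, Q(x) = 18; integrating factor μ = e^(x).
(μ y)' = 18e^(x) ⇒ μ y = 18e^(x) + C.
Divide by μ: y = 18 + Ce^(-x).


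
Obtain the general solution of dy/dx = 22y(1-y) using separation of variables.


Separate: dy/[y(1-y)] = 22 dx.
Partial fractions: 1/[y(1-y)] = 1/y + 1/(1-y).
Integrate: ln|y/(1-y)| = 22x + C₀.
Solve for y: y = 1/(1 + Ce^(-22x)).


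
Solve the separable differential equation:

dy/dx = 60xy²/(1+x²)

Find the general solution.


Separate: dy/y² = 60x/(1+x²) dx.
Integrate LHS: ∫ dy/y² = -1/y.
Integrate RHS via u = 1+x²: 30ln(1+x²) + C.
Result: -1/y = 30ln(1+x²) + C.


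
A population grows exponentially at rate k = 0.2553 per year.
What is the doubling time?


Exponential growth: P(t) = P₀ e^(0.2553t). Set P(t)/P₀ = 2: e^(0.2553t) = 2.
Solve: t = ln(2)/0.2553 ≈ 2.72 years.


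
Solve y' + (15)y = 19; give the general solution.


P(x) = 15, Q(x) = 19; integrating factor μ = e^(15x).
(μ y)' = 19e^(15x) ⇒ μ y = (19/15)e^(15x) + C.
Divide by μ: y = 19/15 + Ce^(-15x).


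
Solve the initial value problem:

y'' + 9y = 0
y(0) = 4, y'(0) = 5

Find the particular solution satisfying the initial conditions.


Characteristic roots of r² + 9 = 0 are ±3i, so y = C₁cos(3x) + C₂sin(3x).
Apply y(0) = 4: C₁ = 4. Differentiate and apply y'(0) = 5: 3·C₂ = 5, so C₂ = 5/3.
Particular solution: y = 4cos(3x) + (5/3)sin(3x).


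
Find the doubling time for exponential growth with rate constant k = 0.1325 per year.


Exponential growth: P(t) = P₀ e^(0.1325t). Set P(t)/P₀ = 2: e^(0.1325t) = 2.
Solve: t = ln(2)/0.1325 ≈ 5.23 years.


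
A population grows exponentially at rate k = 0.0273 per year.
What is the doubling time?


Exponential growth: P(t) = P₀ e^(0.0273t). Set P(t)/P₀ = 2: e^(0.0273t) = 2.
Solve: t = ln(2)/0.0273 ≈ 25.39 years.


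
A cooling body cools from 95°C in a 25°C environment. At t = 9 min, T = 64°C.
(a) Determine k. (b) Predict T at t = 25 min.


Newton's law: T(t) = T_a + (T₀ - T_a)e^(-kt).
(a) Use T(9) = 64: (64 - 25)/(95 - 25) = e^(-k·9), so k = -ln(0.557)/9 ≈ 0.0650.
(b) Apply k to t = 25: T(25) = 25 + (70)e^(-1.625) ≈ 38.8°C.


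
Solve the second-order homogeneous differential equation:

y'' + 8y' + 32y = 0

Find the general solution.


Characteristic equation: r² + 8r + 32 = 0.
Discriminant is negative; roots r = -4 ± 4i (complex conjugate pair).
General solution uses e^(α x)(C₁ cos(β x) + C₂ sin(β x)): y = e^(-4x)(C₁cos(4x) + C₂sin(4x)).


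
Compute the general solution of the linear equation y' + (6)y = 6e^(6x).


P(x) = 6 ⇒ μ = e^(6x).
(μ y)' = 6e^(12x) ⇒ μ y = (6/12)e^(12x) + C.
Divide by μ: y = (1/2)e^(6x) + Ce^(-6x).


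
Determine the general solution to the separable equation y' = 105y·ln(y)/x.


Separate: dy/[y ln(y)] = 105 dx/x.
Substitute u = ln(y): du/u = 105 dx/x.
Integrate: ln|ln(y)| = 105ln|x| + C₀, hence ln(y) = C·x^105.


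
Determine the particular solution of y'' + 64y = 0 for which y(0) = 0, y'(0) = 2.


Characteristic roots of r² + 64 = 0 are ±8i, so y = C₁cos(8x) + C₂sin(8x).
Apply y(0) = 0: C₁ = 0. Differentiate and apply y'(0) = 2: 8·C₂ = 2, so C₂ = 1/4.
Particular solution: y = (1/4)sin(8x).


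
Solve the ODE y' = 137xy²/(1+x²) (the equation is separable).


Separate: dy/y² = 137x/(1+x²) dx.
Integrate LHS: ∫ dy/y² = -1/y.
Integrate RHS via u = 1+x²: (137/2)ln(1+x²) + C.
Result: -1/y = (137/2)ln(1+x²) + C.


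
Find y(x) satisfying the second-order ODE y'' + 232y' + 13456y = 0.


Characteristic equation: r² + 232r + 13456 = 0, i.e. (r + 116)² = 0.
Repeated root r = -116; include an x factor for the second linearly independent solution.
General solution: y = (C₁ + C₂x)e^(-116x).


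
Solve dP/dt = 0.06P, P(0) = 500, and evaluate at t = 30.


The ODE dP/dt = 0.06P has solution P(t) = P(0)e^(0.06t).
Substitute P(0) = 500 and t = 30: P(30) = 500 e^(1.80) ≈ 3025.


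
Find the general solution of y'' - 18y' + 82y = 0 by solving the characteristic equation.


Characteristic equation: r² - 18r + 82 = 0.
Discriminant is negative; roots r = 9 ± 1i (complex conjugate pair).
General solution uses e^(α x)(C₁ cos(β x) + C₂ sin(β x)): y = e^(9x)(C₁cos(x) + C₂sin(x)).


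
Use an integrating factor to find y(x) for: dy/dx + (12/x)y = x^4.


P(x) = 12/x ⇒ μ = x^12.
(x^12 y)' = x^16 ⇒ x^12 y = x^17/(17) + C.
Solve for y: y = (1/17)x^5 + C/x^12.


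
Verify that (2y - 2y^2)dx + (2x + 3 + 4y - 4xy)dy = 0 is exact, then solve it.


Check exactness: ∂M/∂y = 2 - 4y and ∂N/∂x = 2 - 4y; equal, so the equation is exact.
Integrate M with respect to x (treating y as constant): ∫M dx = 2xy - 2xy^2 + h(y).
Differentiate w.r.t. y and set equal to N: the x-dependent terms already match, leaving h'(y) = 3 + 4y. Integrate: h(y) = 3y + 2y^2.
So F(x,y) = 2xy + 3y + 2y^2 - 2xy^2.
General solution: 2xy + 3y + 2y^2 - 2xy^2 = C.


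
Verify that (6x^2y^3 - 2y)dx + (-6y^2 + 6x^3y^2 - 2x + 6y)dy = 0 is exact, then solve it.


Check exactness: ∂M/∂y = 18x^2y^2 - 2 and ∂N/∂x = 18x^2y^2 - 2; equal, so the equation is exact.
Integrate M with respect to x (treating y as constant): ∫M dx = 2x^3y^3 - 2xy + h(y).
Differentiate w.r.t. y and set equal to N: the x-dependent terms already match, leaving h'(y) = -6y^2 + 6y. Integrate: h(y) = -2y^3 + 3y^2.
So F(x,y) = -2y^3 + 2x^3y^3 - 2xy + 3y^2.
General solution: -2y^3 + 2x^3y^3 - 2xy + 3y^2 = C.


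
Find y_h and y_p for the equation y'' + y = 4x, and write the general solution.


Homogeneous: r² + 1 = 0 ⇒ r = ±1i, y_h = C₁cos(x) + C₂sin(x).
Polynomial forcing; try y_p = Ax + B. Then y_p'' + 1 y_p = 1(Ax + B) = 4x, so B = 0 and A = 4.
General solution: y = C₁cos(x) + C₂sin(x) + 4x.


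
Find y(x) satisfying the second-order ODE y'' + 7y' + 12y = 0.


Characteristic equation: r² + 7r + 12 = 0.
Factor: (r + 4)(r + 3) = 0 ⇒ r = -4, -3 (distinct real).
General solution: y = C₁e^(-4x) + C₂e^(-3x).


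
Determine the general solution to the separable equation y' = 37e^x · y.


Separate variables: dy/y = 37e^x dx.
Integrate: ln|y| = 37e^x + C₀.
Exponentiate: y = Ce^(37e^x).


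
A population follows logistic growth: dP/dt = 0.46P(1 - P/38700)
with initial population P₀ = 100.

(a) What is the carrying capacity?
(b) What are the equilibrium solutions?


Logistic ODE dP/dt = 0.46P(1 - P/38700) has equilibria where dP/dt = 0, i.e. P = 0 or P = 38700.
The coefficient (1 - P/K) = 0 when P = K, identifying K = 38700 as the carrying capacity.
(a) K = 38700; (b) equilibria P = 0 and P = 38700.


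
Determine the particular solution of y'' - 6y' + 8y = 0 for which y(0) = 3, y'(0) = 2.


Characteristic roots of r² - 6r + 8 = 0 are 2, 4.
General solution y = c₁ e^(2x) + c₂ e^(4x).
Apply y(0) = 3: c₁ + c₂ = 3. Apply y'(0) = 2: 2 c₁ + 4 c₂ = 2.
Solve: c₁ = 5, c₂ = -2.
Particular solution: y = 5e^(2x) - 2e^(4x).


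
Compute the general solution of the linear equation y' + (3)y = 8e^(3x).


P(x) = 3 ⇒ μ = e^(3x).
(μ y)' = 8e^(6x) ⇒ μ y = (8/6)e^(6x) + C.
Divide by μ: y = (4/3)e^(3x) + Ce^(-3x).


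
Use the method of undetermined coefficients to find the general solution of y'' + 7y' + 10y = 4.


Characteristic roots of r² + 7r + 10 = 0 are -5, -2.
y_h = C₁e^(-5x) + C₂e^(-2x).
Constant forcing; try y_p = A. Then 10A = 4 ⇒ A = 2/5.
General solution: y = C₁e^(-5x) + C₂e^(-2x) + 2/5.


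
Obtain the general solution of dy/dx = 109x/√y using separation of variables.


Separate: √y dy = 109x dx.
Integrate: (2/3)y^(3/2) = (109/2)x² + C.
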